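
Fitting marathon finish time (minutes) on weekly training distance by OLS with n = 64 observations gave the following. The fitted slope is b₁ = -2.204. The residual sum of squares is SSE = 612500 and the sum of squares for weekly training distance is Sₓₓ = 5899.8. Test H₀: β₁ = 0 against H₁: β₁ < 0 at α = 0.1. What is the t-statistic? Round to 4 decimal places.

MSE = SSE/(n − 2) = 612500/62 = 9879.03.
SE(b₁) = √(MSE/Sₓₓ) = √(9879.03/5899.8) = 1.29401.
t = -2.204 / 1.29401 = -1.7032.
df = n − 2 = 62.
One-sided p ≈ 0.0468, which is < 0.1, so reject H₀.
There is evidence that the true slope on weekly training distance is negative.

t = -1.7032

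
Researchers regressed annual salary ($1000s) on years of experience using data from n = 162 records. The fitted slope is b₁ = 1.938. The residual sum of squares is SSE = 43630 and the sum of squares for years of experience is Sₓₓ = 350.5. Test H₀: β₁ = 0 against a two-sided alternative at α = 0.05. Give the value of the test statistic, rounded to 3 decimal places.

MSE = SSE/(n − 2) = 43630/160 = 272.688.
SE(b₁) = √(MSE/Sₓₓ) = √(272.688/350.5) = 0.882041.
t = 1.938 / 0.882041 = 2.197.
df = n − 2 = 160.
Two-sided p ≈ 0.0294, which is < 0.05, so reject H₀.
There is evidence that years of experience is associated with annual salary.

t = 2.197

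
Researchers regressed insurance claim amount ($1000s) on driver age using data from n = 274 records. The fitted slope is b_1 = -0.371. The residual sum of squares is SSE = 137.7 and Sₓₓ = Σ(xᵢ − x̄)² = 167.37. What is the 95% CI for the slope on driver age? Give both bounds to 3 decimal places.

MSE = SSE/(n − 2) = 137.7/272 = 0.50625.
SE(b_1) = √(MSE/Sₓₓ) = √(0.50625/167.37) = 0.0549976.
df = n − 2 = 272.
t* = t_{0.025, 272} = 1.968724.
Margin = t* × SE = 1.968724 × 0.0549976 = 0.10828.
CI: -0.371 ± 0.10828 → (-0.479, -0.263).
With 95% confidence, each one-unit increase in driver age is associated with a change of between -0.479 and -0.263 $1000s in insurance claim amount.

(-0.479, -0.263)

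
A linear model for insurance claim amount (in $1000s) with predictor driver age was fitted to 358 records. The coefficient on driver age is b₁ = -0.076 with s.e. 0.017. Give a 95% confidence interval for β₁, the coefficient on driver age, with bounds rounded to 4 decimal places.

(-0.1094, -0.0426)

df = n − 2 = 358 − 2 = 356.
t* = t_{0.025, 356} = 1.96665.
Margin = t* × SE = 1.96665 × 0.017 = 0.033433.
CI: -0.076 ± 0.033433 → (-0.1094, -0.0426).
With 95% confidence, each one-unit increase in driver age is associated with a change of between -0.1094 and -0.0426 $1000s in insurance claim amount.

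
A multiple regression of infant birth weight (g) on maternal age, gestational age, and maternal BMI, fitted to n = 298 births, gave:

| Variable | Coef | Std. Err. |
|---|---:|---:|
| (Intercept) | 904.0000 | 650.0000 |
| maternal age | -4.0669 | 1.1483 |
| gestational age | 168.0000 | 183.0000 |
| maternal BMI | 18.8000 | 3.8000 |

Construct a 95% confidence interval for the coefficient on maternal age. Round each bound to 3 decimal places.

Read off: b = -4.0669, SE = 1.1483 for maternal age.
df = n − k − 1 = 298 − 3 − 1 = 294.
t* = t_{0.025, 294} = 1.968066.
Margin = t* × SE = 1.968066 × 1.1483 = 2.25993.
CI: -4.0669 ± 2.25993 → (-6.327, -1.807).

(-6.327, -1.807)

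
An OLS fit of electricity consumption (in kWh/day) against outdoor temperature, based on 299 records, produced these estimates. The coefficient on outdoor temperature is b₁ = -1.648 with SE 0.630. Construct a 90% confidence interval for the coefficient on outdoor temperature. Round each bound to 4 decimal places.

df = n − 2 = 299 − 2 = 297.
t* = t_{0.05, 297} = 1.65.
Margin = t* × SE = 1.65 × 0.630 = 1.039500.
CI: -1.648 ± 1.039500 → (-2.6875, -0.6085).
With 90% confidence, each one-unit increase in outdoor temperature is associated with a change of between -2.6875 and -0.6085 kWh/day in electricity consumption.

(-2.6875, -0.6085)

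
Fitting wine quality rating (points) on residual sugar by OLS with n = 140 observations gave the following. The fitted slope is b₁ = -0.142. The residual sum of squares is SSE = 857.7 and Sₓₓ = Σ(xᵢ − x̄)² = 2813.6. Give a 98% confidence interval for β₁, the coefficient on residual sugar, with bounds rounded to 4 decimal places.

(-0.2526, -0.0314)

MSE = SSE/(n − 2) = 857.7/138 = 6.21522.
SE(b₁) = √(MSE/Sₓₓ) = √(6.21522/2813.6) = 0.0469999.
df = n − 2 = 138.
t* = t_{0.01, 138} = 2.353673.
Margin = t* × SE = 2.353673 × 0.0469999 = 0.110622.
CI: -0.142 ± 0.110622 → (-0.2526, -0.0314).
With 98% confidence, each one-unit increase in residual sugar is associated with a change of between -0.2526 and -0.0314 points in wine quality rating.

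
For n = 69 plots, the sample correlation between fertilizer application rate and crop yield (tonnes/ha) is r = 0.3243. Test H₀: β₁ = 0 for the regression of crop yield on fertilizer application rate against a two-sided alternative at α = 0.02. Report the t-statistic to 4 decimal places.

t = 2.8062

t = r·√(n − 2)/√(1 − r²) = 0.3243·√67/√0.89483 = 2.8062.
df = n − 2 = 67.
Two-sided p ≈ 0.0066, which is < 0.02, so reject H₀.
There is evidence of a linear association between fertilizer application rate and crop yield.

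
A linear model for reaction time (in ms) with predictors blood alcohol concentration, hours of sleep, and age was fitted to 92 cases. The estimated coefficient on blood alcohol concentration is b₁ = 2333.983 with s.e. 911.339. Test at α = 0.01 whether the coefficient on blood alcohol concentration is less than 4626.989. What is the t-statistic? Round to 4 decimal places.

H₀: β₁ = 4626.989 vs H₁: β₁ < 4626.989.
t = (b₁ − β₁⁰)/SE = (2333.983 − 4626.989) / 911.339 = -2.5161.
df = n − k − 1 = 92 − 3 − 1 = 88.
One-sided p ≈ 0.0068, which is < 0.01, so reject H₀.
There is evidence that the true slope on blood alcohol concentration is below 4626.989 ms per unit, holding the other predictors fixed.

t = -2.5161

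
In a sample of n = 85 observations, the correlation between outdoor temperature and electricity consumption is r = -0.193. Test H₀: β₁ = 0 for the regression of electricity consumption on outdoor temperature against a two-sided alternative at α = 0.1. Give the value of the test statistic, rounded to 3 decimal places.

t = r·√(n − 2)/√(1 − r²) = -0.193·√83/√0.962751 = -1.792.
df = n − 2 = 83.
Two-sided p ≈ 0.0768, which is < 0.1, so reject H₀.
There is evidence of a linear association between outdoor temperature and electricity consumption.

t = -1.792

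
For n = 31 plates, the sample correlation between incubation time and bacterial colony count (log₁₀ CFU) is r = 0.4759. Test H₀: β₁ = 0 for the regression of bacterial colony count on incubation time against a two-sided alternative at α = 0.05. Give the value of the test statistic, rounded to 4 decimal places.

t = 2.9139

t = r·√(n − 2)/√(1 − r²) = 0.4759·√29/√0.773519 = 2.9139.
df = n − 2 = 29.
Two-sided p ≈ 0.0068, which is < 0.05, so reject H₀.
There is evidence of a linear association between incubation time and bacterial colony count.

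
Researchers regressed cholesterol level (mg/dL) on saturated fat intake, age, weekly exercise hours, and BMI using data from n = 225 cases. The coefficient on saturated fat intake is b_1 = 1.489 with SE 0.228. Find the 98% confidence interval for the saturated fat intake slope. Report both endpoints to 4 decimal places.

df = n − k − 1 = 225 − 4 − 1 = 220.
t* = t_{0.01, 220} = 2.343417.
Margin = t* × SE = 2.343417 × 0.228 = 0.534299.
CI: 1.489 ± 0.534299 → (0.9547, 2.0233).
With 98% confidence, each one-unit increase in saturated fat intake is associated with a change of between 0.9547 and 2.0233 mg/dL in cholesterol level, holding the other predictors fixed.

(0.9547, 2.0233)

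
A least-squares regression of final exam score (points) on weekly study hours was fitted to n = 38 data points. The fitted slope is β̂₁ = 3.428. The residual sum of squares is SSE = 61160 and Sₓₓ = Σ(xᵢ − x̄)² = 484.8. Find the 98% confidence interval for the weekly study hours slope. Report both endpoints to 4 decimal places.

(-1.1293, 7.9853)

MSE = SSE/(n − 2) = 61160/36 = 1698.89.
SE(β̂₁) = √(MSE/Sₓₓ) = √(1698.89/484.8) = 1.87198.
df = n − 2 = 36.
t* = t_{0.01, 36} = 2.434494.
Margin = t* × SE = 2.434494 × 1.87198 = 4.557324.
CI: 3.428 ± 4.557324 → (-1.1293, 7.9853).
With 98% confidence, each one-unit increase in weekly study hours is associated with a change of between -1.1293 and 7.9853 points in final exam score.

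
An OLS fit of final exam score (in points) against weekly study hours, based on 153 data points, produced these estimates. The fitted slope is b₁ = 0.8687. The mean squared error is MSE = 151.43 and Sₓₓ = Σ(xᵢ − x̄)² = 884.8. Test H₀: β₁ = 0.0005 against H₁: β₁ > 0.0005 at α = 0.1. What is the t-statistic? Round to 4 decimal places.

t = 2.0986

SE(b₁) = √(MSE/Sₓₓ) = √(151.43/884.8) = 0.413698.
t = (0.8687 − 0.0005) / 0.413698 = 2.0986.
df = n − 2 = 151.
One-sided p ≈ 0.0188, which is < 0.1, so reject H₀.
There is evidence that the true slope on weekly study hours exceeds 0.0005 points per unit.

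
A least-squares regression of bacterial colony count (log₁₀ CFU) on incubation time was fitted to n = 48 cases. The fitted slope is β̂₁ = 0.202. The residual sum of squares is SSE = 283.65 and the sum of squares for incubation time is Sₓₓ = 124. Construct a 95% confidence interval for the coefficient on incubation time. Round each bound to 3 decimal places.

(-0.247, 0.651)

MSE = SSE/(n − 2) = 283.65/46 = 6.1663.
SE(β̂₁) = √(MSE/Sₓₓ) = √(6.1663/124) = 0.222998.
df = n − 2 = 46.
t* = t_{0.025, 46} = 2.012896.
Margin = t* × SE = 2.012896 × 0.222998 = 0.44887.
CI: 0.202 ± 0.44887 → (-0.247, 0.651).
With 95% confidence, each one-unit increase in incubation time is associated with a change of between -0.247 and 0.651 log₁₀ CFU in bacterial colony count.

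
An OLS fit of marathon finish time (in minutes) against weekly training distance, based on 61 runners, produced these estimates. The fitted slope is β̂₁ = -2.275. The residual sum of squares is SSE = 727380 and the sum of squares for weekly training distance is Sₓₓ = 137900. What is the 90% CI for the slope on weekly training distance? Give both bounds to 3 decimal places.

(-2.775, -1.775)

MSE = SSE/(n − 2) = 727380/59 = 12328.5.
SE(β̂₁) = √(MSE/Sₓₓ) = √(12328.5/137900) = 0.299001.
df = n − 2 = 59.
t* = t_{0.05, 59} = 1.671093.
Margin = t* × SE = 1.671093 × 0.299001 = 0.49966.
CI: -2.275 ± 0.49966 → (-2.775, -1.775).
With 90% confidence, each one-unit increase in weekly training distance is associated with a change of between -2.775 and -1.775 minutes in marathon finish time.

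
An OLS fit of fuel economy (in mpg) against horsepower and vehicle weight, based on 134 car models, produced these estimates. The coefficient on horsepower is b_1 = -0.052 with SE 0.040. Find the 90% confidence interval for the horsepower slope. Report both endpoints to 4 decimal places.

df = n − k − 1 = 134 − 2 − 1 = 131.
t* = t_{0.05, 131} = 1.656569.
Margin = t* × SE = 1.656569 × 0.040 = 0.066263.
CI: -0.052 ± 0.066263 → (-0.1183, 0.0143).
With 90% confidence, each one-unit increase in horsepower is associated with a change of between -0.1183 and 0.0143 mpg in fuel economy, holding the other predictors fixed.

(-0.1183, 0.0143)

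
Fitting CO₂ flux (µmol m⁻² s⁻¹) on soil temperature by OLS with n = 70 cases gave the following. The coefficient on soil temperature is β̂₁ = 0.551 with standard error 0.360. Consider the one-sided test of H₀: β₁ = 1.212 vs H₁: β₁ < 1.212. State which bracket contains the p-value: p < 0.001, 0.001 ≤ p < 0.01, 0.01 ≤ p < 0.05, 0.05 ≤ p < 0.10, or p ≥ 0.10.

0.01 ≤ p < 0.05

t = (0.551 − 1.212) / 0.360 = -1.836.
df = n − 2 = 70 − 2 = 68.
One-sided p = P(T_{68} < t) ≈ 0.0354.
So 0.01 ≤ p < 0.05.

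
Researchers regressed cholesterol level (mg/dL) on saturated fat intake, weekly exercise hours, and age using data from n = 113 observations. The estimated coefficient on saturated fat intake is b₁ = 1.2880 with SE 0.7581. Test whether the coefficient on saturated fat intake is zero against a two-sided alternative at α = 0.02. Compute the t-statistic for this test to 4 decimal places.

H₀: β₁ = 0 vs H₁: β₁ ≠ 0.
t = (b₁ − β₁⁰)/SE = 1.2880 / 0.7581 = 1.6990.
df = n − k − 1 = 113 − 3 − 1 = 109.
Two-sided p ≈ 0.0922, which is ≥ 0.02, so fail to reject H₀.
The data do not give significant evidence of an association between saturated fat intake and cholesterol level, after adjusting for the other predictors.

t = 1.6990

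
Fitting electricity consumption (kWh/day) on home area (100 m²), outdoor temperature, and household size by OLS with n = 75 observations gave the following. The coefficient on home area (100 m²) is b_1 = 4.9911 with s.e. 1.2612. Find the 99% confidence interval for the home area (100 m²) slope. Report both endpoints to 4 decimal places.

df = n − k − 1 = 75 − 3 − 1 = 71.
t* = t_{0.005, 71} = 2.646863.
Margin = t* × SE = 2.646863 × 1.2612 = 3.338224.
CI: 4.9911 ± 3.338224 → (1.6529, 8.3293).
With 99% confidence, each one-unit increase in home area (100 m²) is associated with a change of between 1.6529 and 8.3293 kWh/day in electricity consumption, holding the other predictors fixed.

(1.6529, 8.3293)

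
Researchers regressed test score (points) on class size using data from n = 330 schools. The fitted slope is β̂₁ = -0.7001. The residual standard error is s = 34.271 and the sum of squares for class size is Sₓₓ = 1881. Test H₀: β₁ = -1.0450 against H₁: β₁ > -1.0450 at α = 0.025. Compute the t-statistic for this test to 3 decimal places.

SE(β̂₁) = s/√Sₓₓ = 34.271/√1881 = 0.790192.
t = (-0.7001 − (-1.0450)) / 0.790192 = 0.436.
df = n − 2 = 328.
One-sided p ≈ 0.3314, which is ≥ 0.025, so fail to reject H₀.
The data do not give significant evidence that the true slope on class size exceeds -1.0450 points per unit.

t = 0.436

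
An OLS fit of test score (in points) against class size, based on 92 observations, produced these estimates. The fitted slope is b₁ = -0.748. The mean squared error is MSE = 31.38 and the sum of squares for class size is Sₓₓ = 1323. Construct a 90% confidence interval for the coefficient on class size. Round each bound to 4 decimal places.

(-1.0040, -0.4920)

SE(b₁) = √(MSE/Sₓₓ) = √(31.38/1323) = 0.154009.
df = n − 2 = 90.
t* = t_{0.05, 90} = 1.661961.
Margin = t* × SE = 1.661961 × 0.154009 = 0.255957.
CI: -0.748 ± 0.255957 → (-1.0040, -0.4920).
With 90% confidence, each one-unit increase in class size is associated with a change of between -1.0040 and -0.4920 points in test score.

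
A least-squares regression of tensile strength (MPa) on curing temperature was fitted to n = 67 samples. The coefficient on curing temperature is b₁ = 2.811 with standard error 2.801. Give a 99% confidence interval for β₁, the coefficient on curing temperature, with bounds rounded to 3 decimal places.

(-4.622, 10.244)

df = n − 2 = 67 − 2 = 65.
t* = t_{0.005, 65} = 2.653604.
Margin = t* × SE = 2.653604 × 2.801 = 7.43275.
CI: 2.811 ± 7.43275 → (-4.622, 10.244).
With 99% confidence, each one-unit increase in curing temperature is associated with a change of between -4.622 and 10.244 MPa in tensile strength.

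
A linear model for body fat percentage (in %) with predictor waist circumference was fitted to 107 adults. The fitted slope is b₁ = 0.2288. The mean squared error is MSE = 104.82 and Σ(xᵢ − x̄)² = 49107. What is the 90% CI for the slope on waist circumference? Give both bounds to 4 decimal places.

(0.1521, 0.3055)

SE(b₁) = √(MSE/Sₓₓ) = √(104.82/49107) = 0.0462009.
df = n − 2 = 105.
t* = t_{0.05, 105} = 1.659495.
Margin = t* × SE = 1.659495 × 0.0462009 = 0.076670.
CI: 0.2288 ± 0.076670 → (0.1521, 0.3055).
With 90% confidence, each one-unit increase in waist circumference is associated with a change of between 0.1521 and 0.3055 % in body fat percentage.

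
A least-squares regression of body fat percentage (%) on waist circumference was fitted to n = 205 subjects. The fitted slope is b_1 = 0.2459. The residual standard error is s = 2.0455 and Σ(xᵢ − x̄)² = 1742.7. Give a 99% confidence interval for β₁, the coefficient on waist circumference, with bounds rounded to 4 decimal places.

SE(b_1) = s/√Sₓₓ = 2.0455/√1742.7 = 0.0489991.
df = n − 2 = 203.
t* = t_{0.005, 203} = 2.600265.
Margin = t* × SE = 2.600265 × 0.0489991 = 0.127411.
CI: 0.2459 ± 0.127411 → (0.1185, 0.3733).
With 99% confidence, each one-unit increase in waist circumference is associated with a change of between 0.1185 and 0.3733 % in body fat percentage.

(0.1185, 0.3733)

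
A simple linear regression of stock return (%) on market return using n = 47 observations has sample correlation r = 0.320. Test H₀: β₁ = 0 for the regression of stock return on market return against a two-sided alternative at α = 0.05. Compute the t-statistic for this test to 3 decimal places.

t = r·√(n − 2)/√(1 − r²) = 0.320·√45/√0.8976 = 2.266.
df = n − 2 = 45.
Two-sided p ≈ 0.0283, which is < 0.05, so reject H₀.
There is evidence of a linear association between market return and stock return.

t = 2.266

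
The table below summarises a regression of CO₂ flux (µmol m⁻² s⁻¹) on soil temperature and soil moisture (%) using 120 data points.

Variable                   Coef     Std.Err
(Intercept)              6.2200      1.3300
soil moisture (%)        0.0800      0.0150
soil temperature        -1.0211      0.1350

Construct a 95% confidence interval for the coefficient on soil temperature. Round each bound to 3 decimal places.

(-1.288, -0.754)

Read off: b = -1.0211, SE = 0.1350 for soil temperature.
df = n − k − 1 = 120 − 2 − 1 = 117.
t* = t_{0.025, 117} = 1.980448.
Margin = t* × SE = 1.980448 × 0.1350 = 0.26736.
CI: -1.0211 ± 0.26736 → (-1.288, -0.754).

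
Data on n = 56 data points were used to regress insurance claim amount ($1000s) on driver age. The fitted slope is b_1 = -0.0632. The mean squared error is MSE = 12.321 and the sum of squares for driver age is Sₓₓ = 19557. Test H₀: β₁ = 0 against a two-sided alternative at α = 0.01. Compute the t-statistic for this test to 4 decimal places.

t = -2.5179

SE(b_1) = √(MSE/Sₓₓ) = √(12.321/19557) = 0.0250999.
t = -0.0632 / 0.0250999 = -2.5179.
df = n − 2 = 54.
Two-sided p ≈ 0.0148, which is ≥ 0.01, so fail to reject H₀.
The data do not give significant evidence of an association between driver age and insurance claim amount.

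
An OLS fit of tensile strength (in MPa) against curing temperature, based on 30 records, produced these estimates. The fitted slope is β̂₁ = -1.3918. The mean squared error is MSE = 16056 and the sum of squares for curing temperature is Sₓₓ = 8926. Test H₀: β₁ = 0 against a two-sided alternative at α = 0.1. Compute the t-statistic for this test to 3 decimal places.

SE(β̂₁) = √(MSE/Sₓₓ) = √(16056/8926) = 1.34119.
t = -1.3918 / 1.34119 = -1.038.
df = n − 2 = 28.
Two-sided p ≈ 0.3083, which is ≥ 0.1, so fail to reject H₀.
The data do not give significant evidence of an association between curing temperature and tensile strength.

t = -1.038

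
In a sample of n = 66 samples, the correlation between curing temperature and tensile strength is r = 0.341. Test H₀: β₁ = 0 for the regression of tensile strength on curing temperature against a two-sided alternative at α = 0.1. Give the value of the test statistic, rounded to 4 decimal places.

t = r·√(n − 2)/√(1 − r²) = 0.341·√64/√0.883719 = 2.9019.
df = n − 2 = 64.
Two-sided p ≈ 0.0051, which is < 0.1, so reject H₀.
There is evidence of a linear association between curing temperature and tensile strength.

t = 2.9019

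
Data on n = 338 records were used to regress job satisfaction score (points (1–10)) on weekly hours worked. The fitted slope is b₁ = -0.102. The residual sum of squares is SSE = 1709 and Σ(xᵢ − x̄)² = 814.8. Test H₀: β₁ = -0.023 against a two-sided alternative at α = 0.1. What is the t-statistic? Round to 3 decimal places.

t = -1.000

MSE = SSE/(n − 2) = 1709/336 = 5.08631.
SE(b₁) = √(MSE/Sₓₓ) = √(5.08631/814.8) = 0.0790089.
t = (-0.102 − (-0.023)) / 0.0790089 = -1.000.
df = n − 2 = 336.
Two-sided p ≈ 0.3181, which is ≥ 0.1, so fail to reject H₀.
The data are consistent with a true slope of -0.023 points (1–10) per unit of weekly hours worked.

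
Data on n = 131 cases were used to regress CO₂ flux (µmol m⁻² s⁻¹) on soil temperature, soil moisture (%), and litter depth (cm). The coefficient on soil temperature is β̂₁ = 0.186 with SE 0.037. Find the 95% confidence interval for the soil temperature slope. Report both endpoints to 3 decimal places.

df = n − k − 1 = 131 − 3 − 1 = 127.
t* = t_{0.025, 127} = 1.97882.
Margin = t* × SE = 1.97882 × 0.037 = 0.07322.
CI: 0.186 ± 0.07322 → (0.113, 0.259).
With 95% confidence, each one-unit increase in soil temperature is associated with a change of between 0.113 and 0.259 µmol m⁻² s⁻¹ in CO₂ flux, holding the other predictors fixed.

(0.113, 0.259)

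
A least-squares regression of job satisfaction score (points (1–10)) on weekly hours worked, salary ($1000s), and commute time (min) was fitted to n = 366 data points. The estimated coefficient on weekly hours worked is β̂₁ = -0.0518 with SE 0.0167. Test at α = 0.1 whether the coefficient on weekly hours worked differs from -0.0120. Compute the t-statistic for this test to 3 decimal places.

H₀: β₁ = -0.0120 vs H₁: β₁ ≠ -0.0120.
t = (β̂₁ − β₁⁰)/SE = (-0.0518 − (-0.0120)) / 0.0167 = -2.383.
df = n − k − 1 = 366 − 3 − 1 = 362.
Two-sided p ≈ 0.0177, which is < 0.1, so reject H₀.
There is evidence that the true slope on weekly hours worked differs from -0.0120 points (1–10) per unit, holding the other predictors fixed.

t = -2.383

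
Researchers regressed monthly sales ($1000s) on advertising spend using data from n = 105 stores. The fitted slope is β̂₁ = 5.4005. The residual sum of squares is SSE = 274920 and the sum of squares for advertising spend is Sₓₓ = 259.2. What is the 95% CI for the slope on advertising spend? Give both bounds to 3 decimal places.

MSE = SSE/(n − 2) = 274920/103 = 2669.13.
SE(β̂₁) = √(MSE/Sₓₓ) = √(2669.13/259.2) = 3.20898.
df = n − 2 = 103.
t* = t_{0.025, 103} = 1.983264.
Margin = t* × SE = 1.983264 × 3.20898 = 6.36426.
CI: 5.4005 ± 6.36426 → (-0.964, 11.765).
With 95% confidence, each one-unit increase in advertising spend is associated with a change of between -0.964 and 11.765 $1000s in monthly sales.

(-0.964, 11.765)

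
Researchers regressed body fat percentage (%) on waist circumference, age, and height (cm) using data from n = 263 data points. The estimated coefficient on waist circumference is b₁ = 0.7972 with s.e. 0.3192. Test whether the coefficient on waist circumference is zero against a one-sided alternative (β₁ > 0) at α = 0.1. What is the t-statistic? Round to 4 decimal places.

t = 2.4975

H₀: β₁ = 0 vs H₁: β₁ > 0.
t = (b₁ − β₁⁰)/SE = 0.7972 / 0.3192 = 2.4975.
df = n − k − 1 = 263 − 3 − 1 = 259.
One-sided p ≈ 0.0066, which is < 0.1, so reject H₀.
There is evidence that the true slope on waist circumference is positive, holding the other predictors fixed.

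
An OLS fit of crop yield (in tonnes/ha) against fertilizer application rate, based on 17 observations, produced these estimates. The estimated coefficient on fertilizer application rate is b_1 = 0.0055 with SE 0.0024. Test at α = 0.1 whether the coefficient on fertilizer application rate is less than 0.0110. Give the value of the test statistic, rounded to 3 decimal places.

t = -2.292

H₀: β₁ = 0.0110 vs H₁: β₁ < 0.0110.
t = (b_1 − β₁⁰)/SE = (0.0055 − 0.0110) / 0.0024 = -2.292.
df = n − 2 = 17 − 2 = 15.
One-sided p ≈ 0.0184, which is < 0.1, so reject H₀.
There is evidence that the true slope on fertilizer application rate is below 0.0110 tonnes/ha per unit.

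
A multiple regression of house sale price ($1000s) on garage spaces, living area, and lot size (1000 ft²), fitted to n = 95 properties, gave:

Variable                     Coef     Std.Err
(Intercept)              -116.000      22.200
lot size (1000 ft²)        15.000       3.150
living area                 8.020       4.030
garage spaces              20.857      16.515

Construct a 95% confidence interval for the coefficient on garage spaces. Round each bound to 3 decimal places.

(-11.948, 53.662)

Read off: b = 20.857, SE = 16.515 for garage spaces.
df = n − k − 1 = 95 − 3 − 1 = 91.
t* = t_{0.025, 91} = 1.986377.
Margin = t* × SE = 1.986377 × 16.515 = 32.80502.
CI: 20.857 ± 32.80502 → (-11.948, 53.662).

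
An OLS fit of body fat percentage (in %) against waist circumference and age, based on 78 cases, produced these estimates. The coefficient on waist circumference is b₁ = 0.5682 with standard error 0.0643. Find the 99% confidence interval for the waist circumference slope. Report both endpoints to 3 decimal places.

(0.398, 0.738)

df = n − k − 1 = 78 − 2 − 1 = 75.
t* = t_{0.005, 75} = 2.642983.
Margin = t* × SE = 2.642983 × 0.0643 = 0.16994.
CI: 0.5682 ± 0.16994 → (0.398, 0.738).
With 99% confidence, each one-unit increase in waist circumference is associated with a change of between 0.398 and 0.738 % in body fat percentage, holding the other predictors fixed.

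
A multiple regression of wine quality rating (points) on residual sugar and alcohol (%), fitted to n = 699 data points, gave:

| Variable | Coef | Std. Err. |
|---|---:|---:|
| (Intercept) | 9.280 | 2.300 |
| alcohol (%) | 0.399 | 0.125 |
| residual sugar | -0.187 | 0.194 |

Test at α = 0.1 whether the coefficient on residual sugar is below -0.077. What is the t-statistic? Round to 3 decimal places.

t = -0.567

Read off: b = -0.187, SE = 0.194 for residual sugar.
H₀: β₁ = -0.077 vs H₁: β₁ < -0.077.
t = (-0.187 − (-0.077)) / 0.194 = -0.567.
df = n − k − 1 = 699 − 2 − 1 = 696.
One-sided p ≈ 0.2854, which is ≥ 0.1, so fail to reject H₀.
The data do not give significant evidence that the true slope on residual sugar is below -0.077 points per unit, holding the other predictors fixed.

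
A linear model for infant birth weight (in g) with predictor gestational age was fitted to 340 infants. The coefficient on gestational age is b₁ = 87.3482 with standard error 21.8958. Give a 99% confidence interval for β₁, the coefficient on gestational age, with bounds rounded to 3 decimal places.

df = n − 2 = 340 − 2 = 338.
t* = t_{0.005, 338} = 2.590453.
Margin = t* × SE = 2.590453 × 21.8958 = 56.72004.
CI: 87.3482 ± 56.72004 → (30.628, 144.068).
With 99% confidence, each one-unit increase in gestational age is associated with a change of between 30.628 and 144.068 g in infant birth weight.

(30.628, 144.068)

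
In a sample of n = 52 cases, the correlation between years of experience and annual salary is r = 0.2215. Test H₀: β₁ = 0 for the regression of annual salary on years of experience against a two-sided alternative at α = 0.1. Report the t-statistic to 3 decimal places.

t = 1.606

t = r·√(n − 2)/√(1 − r²) = 0.2215·√50/√0.950938 = 1.606.
df = n − 2 = 50.
Two-sided p ≈ 0.1145, which is ≥ 0.1, so fail to reject H₀.
The data do not give significant evidence of a linear association between years of experience and annual salary.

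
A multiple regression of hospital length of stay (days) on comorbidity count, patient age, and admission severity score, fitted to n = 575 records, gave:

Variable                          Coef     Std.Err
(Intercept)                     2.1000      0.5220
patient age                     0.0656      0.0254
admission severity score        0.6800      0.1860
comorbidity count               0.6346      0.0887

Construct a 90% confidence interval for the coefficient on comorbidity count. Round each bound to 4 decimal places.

Read off: b = 0.6346, SE = 0.0887 for comorbidity count.
df = n − k − 1 = 575 − 3 − 1 = 571.
t* = t_{0.05, 571} = 1.647527.
Margin = t* × SE = 1.647527 × 0.0887 = 0.146136.
CI: 0.6346 ± 0.146136 → (0.4885, 0.7807).

(0.4885, 0.7807)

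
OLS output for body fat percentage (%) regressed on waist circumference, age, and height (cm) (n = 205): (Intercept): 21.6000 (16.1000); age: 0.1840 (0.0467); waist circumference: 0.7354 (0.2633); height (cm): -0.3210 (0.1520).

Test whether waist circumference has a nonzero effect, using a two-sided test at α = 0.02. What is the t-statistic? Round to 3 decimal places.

Read off: b = 0.7354, SE = 0.2633 for waist circumference.
H₀: β₁ = 0 vs H₁: β₁ ≠ 0.
t = 0.7354 / 0.2633 = 2.793.
df = n − k − 1 = 205 − 3 − 1 = 201.
Two-sided p ≈ 0.0057, which is < 0.02, so reject H₀.
There is evidence that waist circumference is associated with body fat percentage, holding the other predictors fixed.

t = 2.793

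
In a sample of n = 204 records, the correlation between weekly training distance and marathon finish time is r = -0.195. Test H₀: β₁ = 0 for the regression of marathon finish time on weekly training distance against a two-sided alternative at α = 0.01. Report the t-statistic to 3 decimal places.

t = -2.826

t = r·√(n − 2)/√(1 − r²) = -0.195·√202/√0.961975 = -2.826.
df = n − 2 = 202.
Two-sided p ≈ 0.0052, which is < 0.01, so reject H₀.
There is evidence of a linear association between weekly training distance and marathon finish time.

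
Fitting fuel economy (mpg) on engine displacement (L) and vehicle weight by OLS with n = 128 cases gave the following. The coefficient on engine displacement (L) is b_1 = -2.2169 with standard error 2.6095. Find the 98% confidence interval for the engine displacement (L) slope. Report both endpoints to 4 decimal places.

(-8.3663, 3.9325)

df = n − k − 1 = 128 − 2 − 1 = 125.
t* = t_{0.01, 125} = 2.35655.
Margin = t* × SE = 2.35655 × 2.6095 = 6.149417.
CI: -2.2169 ± 6.149417 → (-8.3663, 3.9325).
With 98% confidence, each one-unit increase in engine displacement (L) is associated with a change of between -8.3663 and 3.9325 mpg in fuel economy, holding the other predictors fixed.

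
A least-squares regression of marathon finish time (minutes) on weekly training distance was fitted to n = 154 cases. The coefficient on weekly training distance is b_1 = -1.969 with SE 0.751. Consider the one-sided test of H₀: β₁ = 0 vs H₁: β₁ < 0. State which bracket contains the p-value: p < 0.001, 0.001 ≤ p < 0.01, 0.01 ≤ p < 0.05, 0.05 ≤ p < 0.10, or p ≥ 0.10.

0.001 ≤ p < 0.01

t = -1.969 / 0.751 = -2.622.
df = n − 2 = 154 − 2 = 152.
One-sided p = P(T_{152} < t) ≈ 0.0048.
So 0.001 ≤ p < 0.01.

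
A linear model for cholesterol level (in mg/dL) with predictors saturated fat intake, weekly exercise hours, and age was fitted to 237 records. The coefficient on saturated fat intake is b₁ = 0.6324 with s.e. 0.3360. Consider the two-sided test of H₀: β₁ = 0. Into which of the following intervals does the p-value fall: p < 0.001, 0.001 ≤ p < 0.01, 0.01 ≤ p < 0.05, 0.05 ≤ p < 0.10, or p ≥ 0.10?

t = 0.6324 / 0.3360 = 1.882.
df = n − k − 1 = 237 − 3 − 1 = 233.
Two-sided p = 2·P(T_{233} > |t|) ≈ 0.0611.
So 0.05 ≤ p < 0.10.

0.05 ≤ p < 0.10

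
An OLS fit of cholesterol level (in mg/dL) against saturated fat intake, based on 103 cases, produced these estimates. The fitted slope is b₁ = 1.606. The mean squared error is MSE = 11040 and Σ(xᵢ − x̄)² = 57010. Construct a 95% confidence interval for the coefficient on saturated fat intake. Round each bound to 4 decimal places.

SE(b₁) = √(MSE/Sₓₓ) = √(11040/57010) = 0.440057.
df = n − 2 = 101.
t* = t_{0.025, 101} = 1.983731.
Margin = t* × SE = 1.983731 × 0.440057 = 0.872955.
CI: 1.606 ± 0.872955 → (0.7330, 2.4790).
With 95% confidence, each one-unit increase in saturated fat intake is associated with a change of between 0.7330 and 2.4790 mg/dL in cholesterol level.

(0.7330, 2.4790)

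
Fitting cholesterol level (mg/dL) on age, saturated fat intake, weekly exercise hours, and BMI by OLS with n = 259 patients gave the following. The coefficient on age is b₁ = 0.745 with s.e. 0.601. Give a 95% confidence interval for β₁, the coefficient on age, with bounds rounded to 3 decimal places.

df = n − k − 1 = 259 − 4 − 1 = 254.
t* = t_{0.025, 254} = 1.969348.
Margin = t* × SE = 1.969348 × 0.601 = 1.18358.
CI: 0.745 ± 1.18358 → (-0.439, 1.929).
With 95% confidence, each one-unit increase in age is associated with a change of between -0.439 and 1.929 mg/dL in cholesterol level, holding the other predictors fixed.

(-0.439, 1.929)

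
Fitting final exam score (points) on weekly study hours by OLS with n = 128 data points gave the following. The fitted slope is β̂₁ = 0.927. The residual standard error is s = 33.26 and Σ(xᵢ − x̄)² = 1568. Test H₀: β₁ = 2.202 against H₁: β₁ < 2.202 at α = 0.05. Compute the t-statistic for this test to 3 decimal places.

t = -1.518

SE(β̂₁) = s/√Sₓₓ = 33.26/√1568 = 0.839942.
t = (0.927 − 2.202) / 0.839942 = -1.518.
df = n − 2 = 126.
One-sided p ≈ 0.0658, which is ≥ 0.05, so fail to reject H₀.
The data do not give significant evidence that the true slope on weekly study hours is below 2.202 points per unit.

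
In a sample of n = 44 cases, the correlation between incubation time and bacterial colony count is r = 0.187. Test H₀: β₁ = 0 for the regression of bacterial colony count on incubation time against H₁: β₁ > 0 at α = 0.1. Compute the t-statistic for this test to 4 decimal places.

t = 1.2337

t = r·√(n − 2)/√(1 − r²) = 0.187·√42/√0.965031 = 1.2337.
df = n − 2 = 42.
One-sided p ≈ 0.1121, which is ≥ 0.1, so fail to reject H₀.
The data do not give significant evidence of a linear association between incubation time and bacterial colony count.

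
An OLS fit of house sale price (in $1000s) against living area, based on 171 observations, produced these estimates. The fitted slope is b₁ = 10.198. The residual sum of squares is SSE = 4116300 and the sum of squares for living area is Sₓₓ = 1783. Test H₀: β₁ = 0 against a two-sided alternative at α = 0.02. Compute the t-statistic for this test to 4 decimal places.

MSE = SSE/(n − 2) = 4116300/169 = 24356.8.
SE(b₁) = √(MSE/Sₓₓ) = √(24356.8/1783) = 3.69602.
t = 10.198 / 3.69602 = 2.7592.
df = n − 2 = 169.
Two-sided p ≈ 0.0064, which is < 0.02, so reject H₀.
There is evidence that living area is associated with house sale price.

t = 2.7592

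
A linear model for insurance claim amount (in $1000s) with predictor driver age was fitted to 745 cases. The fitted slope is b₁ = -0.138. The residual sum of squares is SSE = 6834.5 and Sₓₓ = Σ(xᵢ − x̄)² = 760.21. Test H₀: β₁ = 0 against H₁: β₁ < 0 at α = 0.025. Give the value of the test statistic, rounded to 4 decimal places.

MSE = SSE/(n − 2) = 6834.5/743 = 9.19852.
SE(b₁) = √(MSE/Sₓₓ) = √(9.19852/760.21) = 0.11.
t = -0.138 / 0.11 = -1.2545.
df = n − 2 = 743.
One-sided p ≈ 0.1050, which is ≥ 0.025, so fail to reject H₀.
The data do not give significant evidence that the true slope on driver age is negative.

t = -1.2545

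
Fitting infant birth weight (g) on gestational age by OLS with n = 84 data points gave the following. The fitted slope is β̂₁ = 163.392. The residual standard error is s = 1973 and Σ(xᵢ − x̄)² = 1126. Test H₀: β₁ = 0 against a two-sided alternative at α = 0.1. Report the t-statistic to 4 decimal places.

t = 2.7789

SE(β̂₁) = s/√Sₓₓ = 1973/√1126 = 58.7974.
t = 163.392 / 58.7974 = 2.7789.
df = n − 2 = 82.
Two-sided p ≈ 0.0068, which is < 0.1, so reject H₀.
There is evidence that gestational age is associated with infant birth weight.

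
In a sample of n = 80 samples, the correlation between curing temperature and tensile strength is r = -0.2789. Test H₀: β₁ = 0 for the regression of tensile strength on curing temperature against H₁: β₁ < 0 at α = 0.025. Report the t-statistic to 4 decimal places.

t = r·√(n − 2)/√(1 − r²) = -0.2789·√78/√0.922215 = -2.5650.
df = n − 2 = 78.
One-sided p ≈ 0.0061, which is < 0.025, so reject H₀.
There is evidence of a linear association between curing temperature and tensile strength.

t = -2.5650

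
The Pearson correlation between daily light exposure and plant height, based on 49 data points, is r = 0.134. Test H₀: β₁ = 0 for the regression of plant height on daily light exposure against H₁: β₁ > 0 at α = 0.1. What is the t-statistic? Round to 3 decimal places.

t = r·√(n − 2)/√(1 − r²) = 0.134·√47/√0.982044 = 0.927.
df = n − 2 = 47.
One-sided p ≈ 0.1793, which is ≥ 0.1, so fail to reject H₀.
The data do not give significant evidence of a linear association between daily light exposure and plant height.

t = 0.927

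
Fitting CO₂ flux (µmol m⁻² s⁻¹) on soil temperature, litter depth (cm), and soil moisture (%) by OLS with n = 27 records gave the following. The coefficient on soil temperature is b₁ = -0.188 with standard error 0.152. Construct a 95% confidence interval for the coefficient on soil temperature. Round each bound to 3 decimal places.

(-0.502, 0.126)

df = n − k − 1 = 27 − 3 − 1 = 23.
t* = t_{0.025, 23} = 2.068658.
Margin = t* × SE = 2.068658 × 0.152 = 0.31444.
CI: -0.188 ± 0.31444 → (-0.502, 0.126).
With 95% confidence, each one-unit increase in soil temperature is associated with a change of between -0.502 and 0.126 µmol m⁻² s⁻¹ in CO₂ flux, holding the other predictors fixed.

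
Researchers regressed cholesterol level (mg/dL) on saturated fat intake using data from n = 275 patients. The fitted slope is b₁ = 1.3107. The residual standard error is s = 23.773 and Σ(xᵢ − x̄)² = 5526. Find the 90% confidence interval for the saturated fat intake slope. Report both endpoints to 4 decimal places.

SE(b₁) = s/√Sₓₓ = 23.773/√5526 = 0.3198.
df = n − 2 = 273.
t* = t_{0.05, 273} = 1.650454.
Margin = t* × SE = 1.650454 × 0.3198 = 0.527815.
CI: 1.3107 ± 0.527815 → (0.7829, 1.8385).
With 90% confidence, each one-unit increase in saturated fat intake is associated with a change of between 0.7829 and 1.8385 mg/dL in cholesterol level.

(0.7829, 1.8385)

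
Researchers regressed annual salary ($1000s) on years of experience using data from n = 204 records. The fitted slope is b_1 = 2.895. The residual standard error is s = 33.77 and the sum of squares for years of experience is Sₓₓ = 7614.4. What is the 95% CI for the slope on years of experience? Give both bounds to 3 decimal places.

(2.132, 3.658)

SE(b_1) = s/√Sₓₓ = 33.77/√7614.4 = 0.387002.
df = n − 2 = 202.
t* = t_{0.025, 202} = 1.971777.
Margin = t* × SE = 1.971777 × 0.387002 = 0.76308.
CI: 2.895 ± 0.76308 → (2.132, 3.658).
With 95% confidence, each one-unit increase in years of experience is associated with a change of between 2.132 and 3.658 $1000s in annual salary.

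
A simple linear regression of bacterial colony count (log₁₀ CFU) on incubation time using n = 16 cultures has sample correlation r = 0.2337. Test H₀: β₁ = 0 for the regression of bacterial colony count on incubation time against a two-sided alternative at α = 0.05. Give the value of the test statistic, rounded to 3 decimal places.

t = 0.899

t = r·√(n − 2)/√(1 − r²) = 0.2337·√14/√0.945384 = 0.899.
df = n − 2 = 14.
Two-sided p ≈ 0.3837, which is ≥ 0.05, so fail to reject H₀.
The data do not give significant evidence of a linear association between incubation time and bacterial colony count.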